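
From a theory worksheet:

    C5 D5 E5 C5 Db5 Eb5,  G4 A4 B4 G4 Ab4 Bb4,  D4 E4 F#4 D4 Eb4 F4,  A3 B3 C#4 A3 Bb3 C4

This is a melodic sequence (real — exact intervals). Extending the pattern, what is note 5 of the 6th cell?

With 6-note cells, note 5 of each statement runs Db5, Ab4, Eb4, Bb3.
Extending down a 4th: F3 → C3.

C3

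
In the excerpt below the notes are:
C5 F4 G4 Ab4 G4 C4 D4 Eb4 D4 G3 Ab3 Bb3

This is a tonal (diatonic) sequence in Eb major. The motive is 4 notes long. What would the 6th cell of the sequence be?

Bb2 Eb2 F2 G2

With a 4-note motive the entries are C5, G4, D4, each down a 4th from the previous.
Continuing the starts: Ab3 → Eb3 → Bb2.
Statement 6 starts on Bb2 and keeps the same diatonic contour: Bb2 Eb2 F2 G2.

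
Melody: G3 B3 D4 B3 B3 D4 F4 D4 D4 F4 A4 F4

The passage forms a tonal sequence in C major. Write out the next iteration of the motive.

With a 4-note motive the entries are G3, B3, D4, each up a 3rd from the previous.
Statement 4 starts on F4 and keeps the same diatonic contour: F4 A4 C5 A4.

F4 A4 C5 A4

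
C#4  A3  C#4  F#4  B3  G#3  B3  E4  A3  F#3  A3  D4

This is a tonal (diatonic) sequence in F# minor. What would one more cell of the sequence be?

G#3 E3 G#3 C#4

Unit = 4 notes; the statements start on C#4, B3, A3, moving down a 2nd each time.
So cell 4 is G#3 E3 G#3 C#4.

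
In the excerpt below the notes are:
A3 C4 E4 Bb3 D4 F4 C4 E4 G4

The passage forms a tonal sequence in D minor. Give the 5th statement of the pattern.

E4 G4 Bb4

With a 3-note motive the entries are A3, Bb3, C4, each up a 2nd from the previous.
Continuing the starts: D4 → E4.
So cell 5 is E4 G4 Bb4.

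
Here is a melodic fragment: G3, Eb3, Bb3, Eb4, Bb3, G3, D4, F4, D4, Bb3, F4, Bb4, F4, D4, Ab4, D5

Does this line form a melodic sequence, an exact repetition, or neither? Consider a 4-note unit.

neither

Note 4 of cell 2 is F4; if this were a sequence it would be G4. No unit length gives a consistent transposition pattern.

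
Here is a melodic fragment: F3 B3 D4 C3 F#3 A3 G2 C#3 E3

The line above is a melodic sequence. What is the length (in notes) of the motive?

3

There are 9 notes; a 3-note unit gives 3 cells:
F3 B3 D4 | C3 F#3 A3 | G2 C#3 E3
That's a consistent down a 4th shift per cell, and no other grouping gives one.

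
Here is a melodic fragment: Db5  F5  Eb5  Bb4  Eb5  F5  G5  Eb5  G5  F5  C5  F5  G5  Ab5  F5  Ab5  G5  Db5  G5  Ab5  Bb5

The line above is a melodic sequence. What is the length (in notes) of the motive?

7

Try groups of 7 (3 cells in 21 notes):
Db5 F5 Eb5 Bb4 Eb5 F5 G5 | Eb5 G5 F5 C5 F5 G5 Ab5 | F5 Ab5 G5 Db5 G5 Ab5 Bb5
That's a consistent up a 2nd shift per cell, and no other grouping gives one.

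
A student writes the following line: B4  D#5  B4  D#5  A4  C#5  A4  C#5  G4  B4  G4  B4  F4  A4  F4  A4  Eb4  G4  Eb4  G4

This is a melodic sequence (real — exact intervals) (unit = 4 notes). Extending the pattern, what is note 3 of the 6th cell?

Db4

Grouping in 4s, the 3rd note of each cell is B4, A4, G4, F4, Eb4.
Each moves down a 2nd; the next is Db4.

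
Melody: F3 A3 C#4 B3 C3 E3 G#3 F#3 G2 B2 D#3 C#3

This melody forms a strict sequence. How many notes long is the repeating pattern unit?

There are 12 notes; a 4-note unit gives 3 cells:
F3 A3 C#4 B3 | C3 E3 G#3 F#3 | G2 B2 D#3 C#3
Every group is a transposition down a 4th of the one before; no shorter unit works.

4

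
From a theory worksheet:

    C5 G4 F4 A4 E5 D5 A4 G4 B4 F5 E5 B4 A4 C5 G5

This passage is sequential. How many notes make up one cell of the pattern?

5

There are 15 notes; a 5-note unit gives 3 cells:
C5 G4 F4 A4 E5 | D5 A4 G4 B4 F5 | E5 B4 A4 C5 G5
Each cell is the previous one up a 2nd — so the unit is 5 notes.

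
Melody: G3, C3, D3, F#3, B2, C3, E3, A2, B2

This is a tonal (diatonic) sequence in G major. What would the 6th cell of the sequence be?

Taking 3-note groups, the heads are G3, F#3, E3: the pattern moves down a 2nd.
Continuing the starts: D3 → C3 → B2.
From B2 the diatonic shape gives B2 E2 F#2.

B2 E2 F#2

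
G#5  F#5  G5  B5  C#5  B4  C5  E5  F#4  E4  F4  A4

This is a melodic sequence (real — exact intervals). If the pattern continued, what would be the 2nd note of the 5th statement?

D3

Grouping in 4s, the 2nd note of each cell is F#5, B4, E4.
Carrying that down a 5th forward: A3 → D3.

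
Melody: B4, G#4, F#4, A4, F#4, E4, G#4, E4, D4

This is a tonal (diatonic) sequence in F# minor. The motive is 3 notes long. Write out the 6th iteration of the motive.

D4 B3 A3

Taking 3-note groups, the heads are B4, A4, G#4: the pattern moves down a 2nd.
Carrying on: F#4 → E4 → D4.
From D4 the diatonic shape gives D4 B3 A3.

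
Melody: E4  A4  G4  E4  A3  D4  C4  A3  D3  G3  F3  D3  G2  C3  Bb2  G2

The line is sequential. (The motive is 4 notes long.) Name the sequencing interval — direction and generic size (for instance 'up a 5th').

down a 5th

Taking 4-note groups, the heads are E4, A3, D3, G2: the pattern moves down a 5th.
From E4 to A3: down a 5th.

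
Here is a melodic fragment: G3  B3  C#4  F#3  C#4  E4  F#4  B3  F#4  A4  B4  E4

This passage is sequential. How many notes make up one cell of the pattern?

4

Try groups of 4 (3 cells in 12 notes):
G3 B3 C#4 F#3 | C#4 E4 F#4 B3 | F#4 A4 B4 E4
That's a consistent up a 4th shift per cell, and no other grouping gives one.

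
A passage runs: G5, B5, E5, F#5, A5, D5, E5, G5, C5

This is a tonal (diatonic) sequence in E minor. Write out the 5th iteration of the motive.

Taking 3-note groups, the heads are G5, F#5, E5: the pattern moves down a 2nd.
Carrying on: D5 → C5.
Statement 5 starts on C5 and keeps the same diatonic contour: C5 E5 A4.

C5 E5 A4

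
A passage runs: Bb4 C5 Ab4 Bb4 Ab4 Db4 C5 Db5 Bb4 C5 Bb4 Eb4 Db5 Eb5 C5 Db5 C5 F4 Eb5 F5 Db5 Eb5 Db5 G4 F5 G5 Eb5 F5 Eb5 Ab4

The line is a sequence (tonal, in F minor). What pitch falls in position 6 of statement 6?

Bb4

Grouping in 6s, the 6th note of each cell is Db4, Eb4, F4, G4, Ab4.
Each moves up a 2nd; the next is Bb4.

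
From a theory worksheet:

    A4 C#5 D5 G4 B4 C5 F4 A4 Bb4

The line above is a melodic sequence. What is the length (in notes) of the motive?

There are 9 notes; a 3-note unit gives 3 cells:
A4 C#5 D5 | G4 B4 C5 | F4 A4 Bb4
Every group is a transposition down a 2nd of the one before; no shorter unit works.

3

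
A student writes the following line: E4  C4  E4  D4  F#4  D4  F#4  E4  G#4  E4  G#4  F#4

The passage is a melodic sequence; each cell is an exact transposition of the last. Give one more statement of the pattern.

Taking 4-note groups, the heads are E4, F#4, G#4: the pattern moves up a 2nd.
Statement 4 starts on A#4 and keeps the same exact contour: A#4 F#4 A#4 G#4.

A#4 F#4 A#4 G#4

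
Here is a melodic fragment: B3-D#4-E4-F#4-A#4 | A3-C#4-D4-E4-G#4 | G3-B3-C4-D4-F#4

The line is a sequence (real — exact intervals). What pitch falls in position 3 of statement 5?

Ab3

The unit is 5 notes. Position-3 pitches of the 3 shown cells: E4, D4, C4.
Extending down a 2nd: Bb3 → Ab3.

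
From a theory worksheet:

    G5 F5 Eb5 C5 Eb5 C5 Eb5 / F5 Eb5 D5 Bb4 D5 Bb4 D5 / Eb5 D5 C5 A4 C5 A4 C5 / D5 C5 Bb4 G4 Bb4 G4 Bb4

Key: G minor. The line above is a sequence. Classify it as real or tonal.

Every note is diatonic to G minor.
Cell 1 has -2 semitones from note 2 to 3, but cell 2 has -1 — the interval quality changes while the contour stays the same, which is the hallmark of a tonal sequence.

tonal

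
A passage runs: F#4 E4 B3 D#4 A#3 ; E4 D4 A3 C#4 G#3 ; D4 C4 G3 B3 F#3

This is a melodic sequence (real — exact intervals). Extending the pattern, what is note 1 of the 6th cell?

With 5-note cells, note 1 of each statement runs F#4, E4, D4.
Carrying that down a 2nd forward: C4 → Bb3 → Ab3.

Ab3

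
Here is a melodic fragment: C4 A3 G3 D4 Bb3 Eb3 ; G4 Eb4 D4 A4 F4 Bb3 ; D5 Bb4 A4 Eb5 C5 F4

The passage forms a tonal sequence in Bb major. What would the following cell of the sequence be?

A5 F5 Eb5 Bb5 G5 C5

Unit = 6 notes; the statements start on C4, G4, D5, moving up a 5th each time.
So cell 4 is A5 F5 Eb5 Bb5 G5 C5.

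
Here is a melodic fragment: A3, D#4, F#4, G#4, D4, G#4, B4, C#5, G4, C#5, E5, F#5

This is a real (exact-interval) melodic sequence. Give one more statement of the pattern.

C5 F#5 A5 B5

Taking 4-note groups, the heads are A3, D4, G4: the pattern moves up a 4th.
From C5 the exact shape gives C5 F#5 A5 B5.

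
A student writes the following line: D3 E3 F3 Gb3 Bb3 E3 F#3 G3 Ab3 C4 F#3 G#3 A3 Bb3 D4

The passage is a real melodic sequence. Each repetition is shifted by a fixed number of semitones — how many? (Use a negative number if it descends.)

With a 5-note motive the entries are D3, E3, F#3, each up a 2nd from the previous.
D3→E3 is 52 − 50 = 2 semitones.

2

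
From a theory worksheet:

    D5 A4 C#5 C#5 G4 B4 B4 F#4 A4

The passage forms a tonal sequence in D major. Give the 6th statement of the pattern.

F#4 C#4 E4

The 3-note cells begin on D5, C#5, B4 — each down a 2nd from the last.
Continuing the starts: A4 → G4 → F#4.
Statement 6 starts on F#4 and keeps the same diatonic contour: F#4 C#4 E4.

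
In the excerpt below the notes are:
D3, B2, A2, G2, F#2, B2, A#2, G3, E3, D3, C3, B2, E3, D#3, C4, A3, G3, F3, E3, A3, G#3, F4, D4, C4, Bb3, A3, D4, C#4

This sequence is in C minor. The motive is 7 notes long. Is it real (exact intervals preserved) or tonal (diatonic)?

real

Each cell has the same semitone pattern (-3, -2, -2, -1, 5, -1) — intervals are preserved exactly.
And B2 lies outside C minor, so the sequence is real rather than tonal.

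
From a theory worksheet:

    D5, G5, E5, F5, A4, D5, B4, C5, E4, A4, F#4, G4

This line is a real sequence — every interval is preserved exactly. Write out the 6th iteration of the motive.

Taking 4-note groups, the heads are D5, A4, E4: the pattern moves down a 4th.
Carrying on: B3 → F#3 → C#3.
Statement 6 starts on C#3 and keeps the same exact contour: C#3 F#3 D#3 E3.

C#3 F#3 D#3 E3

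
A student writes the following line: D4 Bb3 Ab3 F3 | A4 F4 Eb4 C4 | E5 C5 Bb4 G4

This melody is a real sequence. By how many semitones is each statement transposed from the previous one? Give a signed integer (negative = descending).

With a 4-note motive the entries are D4, A4, E5, each up a 5th from the previous.
D4→A4 is 69 − 62 = 7 semitones.

7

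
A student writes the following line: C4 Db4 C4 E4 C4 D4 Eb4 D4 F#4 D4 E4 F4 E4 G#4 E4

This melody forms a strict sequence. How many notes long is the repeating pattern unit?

Try groups of 5 (3 cells in 15 notes):
C4 Db4 C4 E4 C4 | D4 Eb4 D4 F#4 D4 | E4 F4 E4 G#4 E4
Each cell is the previous one up a 2nd — so the unit is 5 notes.

5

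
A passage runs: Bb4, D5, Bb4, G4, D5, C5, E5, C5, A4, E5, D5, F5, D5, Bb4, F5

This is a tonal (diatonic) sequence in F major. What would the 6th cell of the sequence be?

G5 Bb5 G5 E5 Bb5

Taking 5-note groups, the heads are Bb4, C5, D5: the pattern moves up a 2nd.
Continuing the starts: E5 → F5 → G5.
From G5 the diatonic shape gives G5 Bb5 G5 E5 Bb5.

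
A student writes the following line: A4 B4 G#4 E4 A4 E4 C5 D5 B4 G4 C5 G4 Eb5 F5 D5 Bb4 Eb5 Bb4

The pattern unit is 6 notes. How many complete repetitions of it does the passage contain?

18 notes in groups of 6 gives 18/6 = 3 statements.
Starts: A4, C5, Eb5 — each up a 3rd.

3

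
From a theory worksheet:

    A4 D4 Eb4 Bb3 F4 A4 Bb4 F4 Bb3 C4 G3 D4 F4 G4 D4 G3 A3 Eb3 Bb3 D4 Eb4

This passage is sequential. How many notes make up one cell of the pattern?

There are 21 notes; a 7-note unit gives 3 cells:
A4 D4 Eb4 Bb3 F4 A4 Bb4 | F4 Bb3 C4 G3 D4 F4 G4 | D4 G3 A3 Eb3 Bb3 D4 Eb4
Every group is a transposition down a 3rd of the one before; no shorter unit works.

7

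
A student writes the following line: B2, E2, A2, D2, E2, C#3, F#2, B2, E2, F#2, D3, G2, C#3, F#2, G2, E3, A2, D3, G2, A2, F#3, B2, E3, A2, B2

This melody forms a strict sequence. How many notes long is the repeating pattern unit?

Try groups of 5 (5 cells in 25 notes):
B2 E2 A2 D2 E2 | C#3 F#2 B2 E2 F#2 | D3 G2 C#3 F#2 G2 | E3 A2 D3 G2 A2 | F#3 B2 E3 A2 B2
Each cell is the previous one up a 2nd — so the unit is 5 notes.

5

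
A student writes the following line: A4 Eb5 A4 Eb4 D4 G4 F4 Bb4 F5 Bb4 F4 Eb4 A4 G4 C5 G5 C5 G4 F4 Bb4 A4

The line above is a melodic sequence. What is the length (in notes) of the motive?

Try groups of 7 (3 cells in 21 notes):
A4 Eb5 A4 Eb4 D4 G4 F4 | Bb4 F5 Bb4 F4 Eb4 A4 G4 | C5 G5 C5 G4 F4 Bb4 A4
That's a consistent up a 2nd shift per cell, and no other grouping gives one.

7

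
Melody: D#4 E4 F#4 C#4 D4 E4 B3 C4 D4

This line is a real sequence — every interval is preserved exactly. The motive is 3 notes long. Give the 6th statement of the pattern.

With a 3-note motive the entries are D#4, C#4, B3, each down a 2nd from the previous.
Extending down a 2nd: A3 → G3 → F3.
So cell 6 is F3 Gb3 Ab3.

F3 Gb3 Ab3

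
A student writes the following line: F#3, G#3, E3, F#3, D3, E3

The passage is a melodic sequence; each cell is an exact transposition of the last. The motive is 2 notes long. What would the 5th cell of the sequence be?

Bb2 C3

With a 2-note motive the entries are F#3, E3, D3, each down a 2nd from the previous.
Continuing the starts: C3 → Bb2.
So cell 5 is Bb2 C3.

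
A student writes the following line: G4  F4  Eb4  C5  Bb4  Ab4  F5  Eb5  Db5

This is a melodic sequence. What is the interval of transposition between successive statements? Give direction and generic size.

Unit = 3 notes; the statements start on G4, C5, F5, moving up a 4th each time.
G4 to C5 is up a 4th.

up a 4th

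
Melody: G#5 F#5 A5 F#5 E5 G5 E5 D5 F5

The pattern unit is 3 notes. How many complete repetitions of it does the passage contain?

9 notes in groups of 3 gives 9/3 = 3 statements.
Starts: G#5, F#5, E5 — each down a 2nd.

3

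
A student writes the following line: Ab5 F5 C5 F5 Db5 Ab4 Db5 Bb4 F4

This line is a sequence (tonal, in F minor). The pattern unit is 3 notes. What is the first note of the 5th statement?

Unit = 3 notes; the statements start on Ab5, F5, Db5, moving down a 3rd each time.
Continuing: Bb4 → G4. Statement 5 starts on G4.

G4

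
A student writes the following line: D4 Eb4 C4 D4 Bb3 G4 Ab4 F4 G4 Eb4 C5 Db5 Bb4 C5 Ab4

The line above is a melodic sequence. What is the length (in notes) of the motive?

5

There are 15 notes; a 5-note unit gives 3 cells:
D4 Eb4 C4 D4 Bb3 | G4 Ab4 F4 G4 Eb4 | C5 Db5 Bb4 C5 Ab4
That's a consistent up a 4th shift per cell, and no other grouping gives one.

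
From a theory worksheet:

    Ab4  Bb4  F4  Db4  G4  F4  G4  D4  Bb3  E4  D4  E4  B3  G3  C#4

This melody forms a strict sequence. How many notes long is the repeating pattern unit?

5

There are 15 notes; a 5-note unit gives 3 cells:
Ab4 Bb4 F4 Db4 G4 | F4 G4 D4 Bb3 E4 | D4 E4 B3 G3 C#4
Each cell is the previous one down a 3rd — so the unit is 5 notes.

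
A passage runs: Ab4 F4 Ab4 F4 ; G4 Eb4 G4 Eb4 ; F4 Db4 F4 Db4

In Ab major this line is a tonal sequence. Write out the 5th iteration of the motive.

Db4 Bb3 Db4 Bb3

With a 4-note motive the entries are Ab4, G4, F4, each down a 2nd from the previous.
Carrying on: Eb4 → Db4.
From Db4 the diatonic shape gives Db4 Bb3 Db4 Bb3.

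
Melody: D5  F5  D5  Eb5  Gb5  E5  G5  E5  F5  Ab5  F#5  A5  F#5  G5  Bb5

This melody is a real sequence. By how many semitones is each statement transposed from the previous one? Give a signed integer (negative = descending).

2

Unit = 5 notes; the statements start on D5, E5, F#5, moving up a 2nd each time.
D5→E5 is 76 − 74 = 2 semitones.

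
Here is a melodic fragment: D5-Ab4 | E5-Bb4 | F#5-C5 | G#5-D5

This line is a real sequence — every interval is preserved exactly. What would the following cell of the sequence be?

With a 2-note motive the entries are D5, E5, F#5, G#5, each up a 2nd from the previous.
Statement 5 starts on A#5 and keeps the same exact contour: A#5 E5.

A#5 E5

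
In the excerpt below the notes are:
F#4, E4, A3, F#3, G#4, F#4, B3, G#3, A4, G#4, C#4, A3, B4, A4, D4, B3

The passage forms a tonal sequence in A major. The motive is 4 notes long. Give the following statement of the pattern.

C#5 B4 E4 C#4

Unit = 4 notes; the statements start on F#4, G#4, A4, B4, moving up a 2nd each time.
From C#5 the diatonic shape gives C#5 B4 E4 C#4.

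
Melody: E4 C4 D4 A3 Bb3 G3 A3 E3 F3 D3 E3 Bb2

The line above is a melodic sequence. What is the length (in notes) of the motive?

12 notes total. Splitting into 3 groups of 4:
E4 C4 D4 A3 | Bb3 G3 A3 E3 | F3 D3 E3 Bb2
That's a consistent down a 4th shift per cell, and no other grouping gives one.

4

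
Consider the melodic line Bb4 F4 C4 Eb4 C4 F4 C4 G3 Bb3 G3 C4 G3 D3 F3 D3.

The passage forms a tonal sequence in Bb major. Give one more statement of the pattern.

Unit = 5 notes; the statements start on Bb4, F4, C4, moving down a 4th each time.
From G3 the diatonic shape gives G3 D3 A2 C3 A2.

G3 D3 A2 C3 A2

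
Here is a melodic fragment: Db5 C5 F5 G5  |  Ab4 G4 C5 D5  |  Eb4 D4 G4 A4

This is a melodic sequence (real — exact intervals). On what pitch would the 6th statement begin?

C3

The 4-note cells begin on Db5, Ab4, Eb4 — each down a 4th from the last.
Extending the heads down a 4th: Bb3 → F3 → C3.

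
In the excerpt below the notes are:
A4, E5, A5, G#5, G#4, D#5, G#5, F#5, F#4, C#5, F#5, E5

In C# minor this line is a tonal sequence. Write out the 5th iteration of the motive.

The 4-note cells begin on A4, G#4, F#4 — each down a 2nd from the last.
Continuing the starts: E4 → D#4.
So cell 5 is D#4 A4 D#5 C#5.

D#4 A4 D#5 C#5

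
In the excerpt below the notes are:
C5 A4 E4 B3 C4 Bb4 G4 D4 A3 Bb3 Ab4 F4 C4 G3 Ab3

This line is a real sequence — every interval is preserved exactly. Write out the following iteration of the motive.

Unit = 5 notes; the statements start on C5, Bb4, Ab4, moving down a 2nd each time.
Statement 4 starts on Gb4 and keeps the same exact contour: Gb4 Eb4 Bb3 F3 Gb3.

Gb4 Eb4 Bb3 F3 Gb3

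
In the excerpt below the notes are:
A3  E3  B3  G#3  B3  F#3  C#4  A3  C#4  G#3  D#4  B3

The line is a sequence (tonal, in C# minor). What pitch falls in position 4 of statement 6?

Grouping in 4s, the 4th note of each cell is G#3, A3, B3.
Extending up a 2nd: C#4 → D#4 → E4.

E4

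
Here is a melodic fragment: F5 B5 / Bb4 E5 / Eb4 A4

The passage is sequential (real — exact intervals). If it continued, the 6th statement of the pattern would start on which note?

Gb2

Unit = 2 notes; the statements start on F5, Bb4, Eb4, moving down a 5th each time.
Extending the heads down a 5th: Ab3 → Db3 → Gb2.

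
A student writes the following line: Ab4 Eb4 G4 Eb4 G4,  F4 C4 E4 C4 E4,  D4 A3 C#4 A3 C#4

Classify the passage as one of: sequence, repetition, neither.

sequence

Each 5-note cell is the previous one transposed down a 3rd.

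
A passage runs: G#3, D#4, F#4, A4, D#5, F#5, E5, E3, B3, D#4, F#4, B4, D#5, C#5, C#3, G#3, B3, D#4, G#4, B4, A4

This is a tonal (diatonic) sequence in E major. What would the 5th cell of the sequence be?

Unit = 7 notes; the statements start on G#3, E3, C#3, moving down a 3rd each time.
Continuing the starts: A2 → F#2.
Statement 5 starts on F#2 and keeps the same diatonic contour: F#2 C#3 E3 G#3 C#4 E4 D#4.

F#2 C#3 E3 G#3 C#4 E4 D#4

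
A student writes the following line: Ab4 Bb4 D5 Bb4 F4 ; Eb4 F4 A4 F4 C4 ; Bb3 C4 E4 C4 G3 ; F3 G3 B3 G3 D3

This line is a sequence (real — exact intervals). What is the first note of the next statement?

Taking 5-note groups, the heads are Ab4, Eb4, Bb3, F3: the pattern moves down a 4th.
The next head, down a 4th from F3, is C3.

C3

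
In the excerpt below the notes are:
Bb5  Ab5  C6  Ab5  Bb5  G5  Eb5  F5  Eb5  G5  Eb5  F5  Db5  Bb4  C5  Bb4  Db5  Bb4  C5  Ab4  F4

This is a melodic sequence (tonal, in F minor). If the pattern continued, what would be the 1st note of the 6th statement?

Ab3

With 7-note cells, note 1 of each statement runs Bb5, F5, C5.
Each moves down a 4th. Continuing: G4 → Db4 → Ab3.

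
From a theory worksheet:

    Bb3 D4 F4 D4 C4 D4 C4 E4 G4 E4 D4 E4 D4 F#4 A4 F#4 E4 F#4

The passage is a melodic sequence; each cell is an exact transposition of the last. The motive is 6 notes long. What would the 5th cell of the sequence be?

F#4 A#4 C#5 A#4 G#4 A#4

With a 6-note motive the entries are Bb3, C4, D4, each up a 2nd from the previous.
Extending up a 2nd: E4 → F#4.
From F#4 the exact shape gives F#4 A#4 C#5 A#4 G#4 A#4.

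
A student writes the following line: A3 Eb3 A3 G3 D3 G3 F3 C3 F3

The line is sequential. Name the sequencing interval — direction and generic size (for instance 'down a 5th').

down a 2nd

The 3-note cells begin on A3, G3, F3 — each down a 2nd from the last.
A3 to G3 is down a 2nd.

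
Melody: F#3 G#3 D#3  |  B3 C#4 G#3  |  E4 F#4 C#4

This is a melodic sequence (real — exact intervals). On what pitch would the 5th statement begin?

With a 3-note motive the entries are F#3, B3, E4, each up a 4th from the previous.
Continuing: A4 → D5. Statement 5 starts on D5.

D5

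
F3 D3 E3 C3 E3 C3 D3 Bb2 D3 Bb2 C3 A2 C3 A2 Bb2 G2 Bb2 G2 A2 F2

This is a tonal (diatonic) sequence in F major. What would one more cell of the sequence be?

A2 F2 G2 E2

Taking 4-note groups, the heads are F3, E3, D3, C3, Bb2: the pattern moves down a 2nd.
Statement 6 starts on A2 and keeps the same diatonic contour: A2 F2 G2 E2.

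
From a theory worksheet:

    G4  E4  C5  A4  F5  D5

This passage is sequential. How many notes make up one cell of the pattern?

Try groups of 2 (3 cells in 6 notes):
G4 E4 | C5 A4 | F5 D5
That's a consistent up a 4th shift per cell, and no other grouping gives one.

2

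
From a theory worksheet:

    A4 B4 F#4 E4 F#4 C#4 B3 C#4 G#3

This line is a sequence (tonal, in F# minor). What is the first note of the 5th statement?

The 3-note cells begin on A4, E4, B3 — each down a 4th from the last.
Continuing: F#3 → C#3. Statement 5 starts on C#3.

C#3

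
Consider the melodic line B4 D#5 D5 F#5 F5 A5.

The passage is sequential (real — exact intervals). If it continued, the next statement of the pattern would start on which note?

With a 2-note motive the entries are B4, D5, F5, each up a 3rd from the previous.
One more step up a 3rd gives Ab5.

Ab5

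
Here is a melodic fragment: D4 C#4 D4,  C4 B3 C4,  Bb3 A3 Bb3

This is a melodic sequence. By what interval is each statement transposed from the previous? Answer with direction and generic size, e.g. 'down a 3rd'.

down a 2nd

Unit = 3 notes; the statements start on D4, C4, Bb3, moving down a 2nd each time.
D4 to C4 is down a 2nd.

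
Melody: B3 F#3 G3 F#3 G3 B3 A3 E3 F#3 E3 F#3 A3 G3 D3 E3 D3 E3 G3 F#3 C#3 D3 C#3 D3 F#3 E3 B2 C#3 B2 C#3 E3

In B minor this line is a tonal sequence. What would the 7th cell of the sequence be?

Unit = 6 notes; the statements start on B3, A3, G3, F#3, E3, moving down a 2nd each time.
Extending down a 2nd: D3 → C#3.
Statement 7 starts on C#3 and keeps the same diatonic contour: C#3 G2 A2 G2 A2 C#3.

C#3 G2 A2 G2 A2 C#3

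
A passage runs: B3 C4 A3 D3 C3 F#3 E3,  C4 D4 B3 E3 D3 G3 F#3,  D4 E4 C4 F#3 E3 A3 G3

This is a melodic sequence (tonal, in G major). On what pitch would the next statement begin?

E4

The 7-note cells begin on B3, C4, D4 — each up a 2nd from the last.
One more step up a 2nd gives E4.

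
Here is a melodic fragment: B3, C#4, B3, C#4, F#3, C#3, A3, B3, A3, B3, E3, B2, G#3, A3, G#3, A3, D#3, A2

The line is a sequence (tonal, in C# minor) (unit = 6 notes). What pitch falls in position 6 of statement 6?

E2

The unit is 6 notes. Position-6 pitches of the 3 shown cells: C#3, B2, A2.
Carrying that down a 2nd forward: G#2 → F#2 → E2.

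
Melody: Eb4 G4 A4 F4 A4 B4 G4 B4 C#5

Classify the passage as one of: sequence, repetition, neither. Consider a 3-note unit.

sequence

Each 3-note cell is the previous one transposed up a 2nd.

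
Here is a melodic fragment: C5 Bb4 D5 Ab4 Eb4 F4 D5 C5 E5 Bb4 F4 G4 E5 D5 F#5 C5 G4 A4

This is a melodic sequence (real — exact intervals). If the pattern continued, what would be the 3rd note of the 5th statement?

With 6-note cells, note 3 of each statement runs D5, E5, F#5.
Extending up a 2nd: G#5 → A#5.

A#5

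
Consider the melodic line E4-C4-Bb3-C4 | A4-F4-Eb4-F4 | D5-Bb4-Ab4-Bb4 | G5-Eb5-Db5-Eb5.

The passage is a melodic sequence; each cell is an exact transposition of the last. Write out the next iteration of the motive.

Unit = 4 notes; the statements start on E4, A4, D5, G5, moving up a 4th each time.
So cell 5 is C6 Ab5 Gb5 Ab5.

C6 Ab5 Gb5 Ab5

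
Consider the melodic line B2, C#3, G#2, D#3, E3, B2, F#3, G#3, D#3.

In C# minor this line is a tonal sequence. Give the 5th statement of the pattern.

Unit = 3 notes; the statements start on B2, D#3, F#3, moving up a 3rd each time.
Extending up a 3rd: A3 → C#4.
Statement 5 starts on C#4 and keeps the same diatonic contour: C#4 D#4 A3.

C#4 D#4 A3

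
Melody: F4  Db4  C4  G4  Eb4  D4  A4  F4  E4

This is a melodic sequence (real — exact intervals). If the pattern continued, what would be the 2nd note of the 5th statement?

With 3-note cells, note 2 of each statement runs Db4, Eb4, F4.
Carrying that up a 2nd forward: G4 → A4.

A4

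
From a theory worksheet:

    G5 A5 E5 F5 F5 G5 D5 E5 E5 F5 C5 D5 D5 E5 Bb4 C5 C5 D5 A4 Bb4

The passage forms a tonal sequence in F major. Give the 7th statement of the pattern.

Taking 4-note groups, the heads are G5, F5, E5, D5, C5: the pattern moves down a 2nd.
Extending down a 2nd: Bb4 → A4.
So cell 7 is A4 Bb4 F4 G4.

A4 Bb4 F4 G4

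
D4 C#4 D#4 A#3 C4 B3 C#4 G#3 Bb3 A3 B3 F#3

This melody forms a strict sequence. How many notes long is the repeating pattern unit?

There are 12 notes; a 4-note unit gives 3 cells:
D4 C#4 D#4 A#3 | C4 B3 C#4 G#3 | Bb3 A3 B3 F#3
Every group is a transposition down a 2nd of the one before; no shorter unit works.

4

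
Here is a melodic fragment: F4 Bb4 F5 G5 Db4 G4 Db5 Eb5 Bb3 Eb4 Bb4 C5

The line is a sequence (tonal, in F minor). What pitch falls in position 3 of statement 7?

Ab3

With 4-note cells, note 3 of each statement runs F5, Db5, Bb4.
Each moves down a 3rd. Continuing: G4 → Eb4 → C4 → Ab3.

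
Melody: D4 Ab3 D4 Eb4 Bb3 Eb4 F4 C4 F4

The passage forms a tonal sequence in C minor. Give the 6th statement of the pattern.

Bb4 F4 Bb4

Unit = 3 notes; the statements start on D4, Eb4, F4, moving up a 2nd each time.
Extending up a 2nd: G4 → Ab4 → Bb4.
Statement 6 starts on Bb4 and keeps the same diatonic contour: Bb4 F4 Bb4.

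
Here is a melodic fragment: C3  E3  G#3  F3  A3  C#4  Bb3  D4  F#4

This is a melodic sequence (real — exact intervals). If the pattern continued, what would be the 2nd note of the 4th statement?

With 3-note cells, note 2 of each statement runs E3, A3, D4.
Each moves up a 4th; the next is G4.

G4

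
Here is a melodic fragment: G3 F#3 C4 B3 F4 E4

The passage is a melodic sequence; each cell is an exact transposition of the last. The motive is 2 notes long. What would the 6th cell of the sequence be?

Taking 2-note groups, the heads are G3, C4, F4: the pattern moves up a 4th.
Continuing the starts: Bb4 → Eb5 → Ab5.
So cell 6 is Ab5 G5.

Ab5 G5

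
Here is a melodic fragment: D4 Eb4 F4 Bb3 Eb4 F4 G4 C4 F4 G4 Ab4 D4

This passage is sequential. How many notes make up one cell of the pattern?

Try groups of 4 (3 cells in 12 notes):
D4 Eb4 F4 Bb3 | Eb4 F4 G4 C4 | F4 G4 Ab4 D4
Each cell is the previous one up a 2nd — so the unit is 4 notes.

4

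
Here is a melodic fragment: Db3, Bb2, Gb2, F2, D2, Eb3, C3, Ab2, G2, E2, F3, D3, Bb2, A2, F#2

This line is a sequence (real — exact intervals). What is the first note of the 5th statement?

A3

The 5-note cells begin on Db3, Eb3, F3 — each up a 2nd from the last.
Extending the heads up a 2nd: G3 → A3.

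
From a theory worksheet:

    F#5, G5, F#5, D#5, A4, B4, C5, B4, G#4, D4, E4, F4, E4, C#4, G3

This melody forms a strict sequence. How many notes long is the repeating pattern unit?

5

There are 15 notes; a 5-note unit gives 3 cells:
F#5 G5 F#5 D#5 A4 | B4 C5 B4 G#4 D4 | E4 F4 E4 C#4 G3
Every group is a transposition down a 5th of the one before; no shorter unit works.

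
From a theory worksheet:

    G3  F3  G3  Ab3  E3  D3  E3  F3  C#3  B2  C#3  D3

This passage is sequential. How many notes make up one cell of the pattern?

4

12 notes total. Splitting into 3 groups of 4:
G3 F3 G3 Ab3 | E3 D3 E3 F3 | C#3 B2 C#3 D3
Every group is a transposition down a 3rd of the one before; no shorter unit works.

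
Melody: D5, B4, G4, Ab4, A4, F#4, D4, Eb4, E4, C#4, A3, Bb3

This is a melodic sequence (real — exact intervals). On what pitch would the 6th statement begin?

C#3

Unit = 4 notes; the statements start on D5, A4, E4, moving down a 4th each time.
Continuing: B3 → F#3 → C#3. Statement 6 starts on C#3.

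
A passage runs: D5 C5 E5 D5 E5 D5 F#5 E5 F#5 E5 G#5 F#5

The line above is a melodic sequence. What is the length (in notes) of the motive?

12 notes total. Splitting into 3 groups of 4:
D5 C5 E5 D5 | E5 D5 F#5 E5 | F#5 E5 G#5 F#5
That's a consistent up a 2nd shift per cell, and no other grouping gives one.

4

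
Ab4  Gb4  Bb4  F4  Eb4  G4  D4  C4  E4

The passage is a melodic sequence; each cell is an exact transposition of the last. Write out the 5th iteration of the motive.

G#3 F#3 A#3

Taking 3-note groups, the heads are Ab4, F4, D4: the pattern moves down a 3rd.
Carrying on: B3 → G#3.
So cell 5 is G#3 F#3 A#3.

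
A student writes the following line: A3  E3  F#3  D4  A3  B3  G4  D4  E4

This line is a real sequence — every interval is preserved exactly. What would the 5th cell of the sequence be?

F5 C5 D5

The 3-note cells begin on A3, D4, G4 — each up a 4th from the last.
Continuing the starts: C5 → F5.
So cell 5 is F5 C5 D5.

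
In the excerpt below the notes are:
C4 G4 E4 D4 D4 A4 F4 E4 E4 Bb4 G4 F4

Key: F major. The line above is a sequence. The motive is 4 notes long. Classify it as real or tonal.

Every note is diatonic to F major.
Cell 1 has -3 semitones from note 2 to 3, but cell 2 has -4 — the interval quality changes while the contour stays the same, which is the hallmark of a tonal sequence.

tonal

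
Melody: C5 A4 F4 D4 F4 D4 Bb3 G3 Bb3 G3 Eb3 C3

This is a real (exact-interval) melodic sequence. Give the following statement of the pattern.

With a 4-note motive the entries are C5, F4, Bb3, each down a 5th from the previous.
Statement 4 starts on Eb3 and keeps the same exact contour: Eb3 C3 Ab2 F2.

Eb3 C3 Ab2 F2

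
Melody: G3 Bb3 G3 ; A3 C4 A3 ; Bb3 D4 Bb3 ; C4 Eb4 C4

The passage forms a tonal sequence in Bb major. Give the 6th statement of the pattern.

Eb4 G4 Eb4

Taking 3-note groups, the heads are G3, A3, Bb3, C4: the pattern moves up a 2nd.
Extending up a 2nd: D4 → Eb4.
So cell 6 is Eb4 G4 Eb4.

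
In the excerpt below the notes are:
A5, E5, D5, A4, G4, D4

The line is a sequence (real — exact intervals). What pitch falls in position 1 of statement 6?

Bb2

With 2-note cells, note 1 of each statement runs A5, D5, G4.
Carrying that down a 5th forward: C4 → F3 → Bb2.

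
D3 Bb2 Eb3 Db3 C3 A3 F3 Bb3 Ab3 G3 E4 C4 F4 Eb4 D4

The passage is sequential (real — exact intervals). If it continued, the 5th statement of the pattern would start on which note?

Unit = 5 notes; the statements start on D3, A3, E4, moving up a 5th each time.
Extending the heads up a 5th: B4 → F#5.

F#5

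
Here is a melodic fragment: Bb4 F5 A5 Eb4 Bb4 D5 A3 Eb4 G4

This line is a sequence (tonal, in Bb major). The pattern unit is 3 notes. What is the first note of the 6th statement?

The 3-note cells begin on Bb4, Eb4, A3 — each down a 5th from the last.
Extending the heads down a 5th: D3 → G2 → C2.

C2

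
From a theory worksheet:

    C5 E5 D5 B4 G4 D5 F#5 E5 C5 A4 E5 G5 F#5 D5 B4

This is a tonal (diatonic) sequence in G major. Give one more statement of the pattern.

F#5 A5 G5 E5 C5

The 5-note cells begin on C5, D5, E5 — each up a 2nd from the last.
Statement 4 starts on F#5 and keeps the same diatonic contour: F#5 A5 G5 E5 C5.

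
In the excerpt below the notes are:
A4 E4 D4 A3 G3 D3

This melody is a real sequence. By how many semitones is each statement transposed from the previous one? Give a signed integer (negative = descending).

Unit = 2 notes; the statements start on A4, D4, G3, moving down a 5th each time.
Counting half-steps from A4 to D4: -7.

-7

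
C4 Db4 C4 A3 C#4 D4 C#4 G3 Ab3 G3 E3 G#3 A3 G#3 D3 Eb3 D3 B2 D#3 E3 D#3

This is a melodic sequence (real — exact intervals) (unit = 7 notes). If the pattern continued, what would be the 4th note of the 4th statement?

F#2

Grouping in 7s, the 4th note of each cell is A3, E3, B2.
From B2, down a 4th gives F#2.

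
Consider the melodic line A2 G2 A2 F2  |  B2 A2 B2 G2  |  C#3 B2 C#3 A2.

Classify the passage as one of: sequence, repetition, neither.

sequence

Each 4-note cell is the previous one transposed up a 2nd.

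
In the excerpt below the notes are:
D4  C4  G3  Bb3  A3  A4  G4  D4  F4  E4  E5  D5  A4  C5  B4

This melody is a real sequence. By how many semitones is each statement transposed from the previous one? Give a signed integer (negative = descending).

7

The 5-note cells begin on D4, A4, E5 — each up a 5th from the last.
D4 to A4 spans +7 semitones.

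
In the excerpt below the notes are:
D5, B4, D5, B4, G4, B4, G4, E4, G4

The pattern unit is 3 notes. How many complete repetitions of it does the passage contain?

3

9 notes in groups of 3 gives 9/3 = 3 statements.
Starts: D5, B4, G4 — each down a 3rd.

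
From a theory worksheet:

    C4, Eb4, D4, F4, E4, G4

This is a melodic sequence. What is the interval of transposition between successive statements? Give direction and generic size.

up a 2nd

With a 2-note motive the entries are C4, D4, E4, each up a 2nd from the previous.
From C4 to D4: up a 2nd.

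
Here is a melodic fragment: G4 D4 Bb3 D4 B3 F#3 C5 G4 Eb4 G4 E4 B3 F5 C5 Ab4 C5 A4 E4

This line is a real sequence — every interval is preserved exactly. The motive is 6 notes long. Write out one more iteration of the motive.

The 6-note cells begin on G4, C5, F5 — each up a 4th from the last.
From Bb5 the exact shape gives Bb5 F5 Db5 F5 D5 A4.

Bb5 F5 Db5 F5 D5 A4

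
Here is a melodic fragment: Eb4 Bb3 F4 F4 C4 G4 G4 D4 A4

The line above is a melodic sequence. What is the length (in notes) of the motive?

There are 9 notes; a 3-note unit gives 3 cells:
Eb4 Bb3 F4 | F4 C4 G4 | G4 D4 A4
That's a consistent up a 2nd shift per cell, and no other grouping gives one.

3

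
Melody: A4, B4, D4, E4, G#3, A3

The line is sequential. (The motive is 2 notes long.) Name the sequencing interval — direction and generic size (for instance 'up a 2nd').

down a 5th

Unit = 2 notes; the statements start on A4, D4, G#3, moving down a 5th each time.
From A4 to D4: down a 5th.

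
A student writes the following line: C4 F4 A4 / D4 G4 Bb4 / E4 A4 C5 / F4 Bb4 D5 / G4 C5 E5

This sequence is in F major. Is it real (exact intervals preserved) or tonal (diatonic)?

Every note is diatonic to F major.
Cell 1 has +4 semitones from note 2 to 3, but cell 2 has +3 — the interval quality changes while the contour stays the same, which is the hallmark of a tonal sequence.

tonal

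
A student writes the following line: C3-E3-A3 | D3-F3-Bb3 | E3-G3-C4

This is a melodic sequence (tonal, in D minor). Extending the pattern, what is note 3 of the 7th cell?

Grouping in 3s, the 3rd note of each cell is A3, Bb3, C4.
Extending up a 2nd: D4 → E4 → F4 → G4.

G4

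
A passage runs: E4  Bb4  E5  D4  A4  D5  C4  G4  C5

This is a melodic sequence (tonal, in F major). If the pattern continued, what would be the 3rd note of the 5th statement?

A4

The unit is 3 notes. Position-3 pitches of the 3 shown cells: E5, D5, C5.
Each moves down a 2nd. Continuing: Bb4 → A4.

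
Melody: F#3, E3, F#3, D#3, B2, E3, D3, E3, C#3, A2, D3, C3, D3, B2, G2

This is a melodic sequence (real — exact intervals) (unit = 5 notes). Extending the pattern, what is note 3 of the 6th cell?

Ab2

The unit is 5 notes. Position-3 pitches of the 3 shown cells: F#3, E3, D3.
Each moves down a 2nd. Continuing: C3 → Bb2 → Ab2.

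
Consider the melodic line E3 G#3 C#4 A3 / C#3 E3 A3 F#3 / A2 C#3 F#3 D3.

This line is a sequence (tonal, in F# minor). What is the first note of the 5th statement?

Unit = 4 notes; the statements start on E3, C#3, A2, moving down a 3rd each time.
Extending the heads down a 3rd: F#2 → D2.

D2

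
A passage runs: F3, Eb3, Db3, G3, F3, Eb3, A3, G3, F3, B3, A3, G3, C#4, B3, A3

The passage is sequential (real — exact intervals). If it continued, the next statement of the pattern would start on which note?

D#4

The 3-note cells begin on F3, G3, A3, B3, C#4 — each up a 2nd from the last.
One more step up a 2nd gives D#4.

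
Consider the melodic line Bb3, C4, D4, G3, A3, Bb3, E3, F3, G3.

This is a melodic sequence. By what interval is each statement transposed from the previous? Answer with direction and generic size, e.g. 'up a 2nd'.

down a 3rd

Taking 3-note groups, the heads are Bb3, G3, E3: the pattern moves down a 3rd.
Bb3 to G3 is down a 3rd.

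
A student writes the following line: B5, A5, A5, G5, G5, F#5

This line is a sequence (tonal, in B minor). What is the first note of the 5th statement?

Taking 2-note groups, the heads are B5, A5, G5: the pattern moves down a 2nd.
Extending the heads down a 2nd: F#5 → E5.

E5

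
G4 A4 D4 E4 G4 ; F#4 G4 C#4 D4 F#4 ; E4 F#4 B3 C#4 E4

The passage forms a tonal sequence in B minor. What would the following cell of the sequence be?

D4 E4 A3 B3 D4

The 5-note cells begin on G4, F#4, E4 — each down a 2nd from the last.
So cell 4 is D4 E4 A3 B3 D4.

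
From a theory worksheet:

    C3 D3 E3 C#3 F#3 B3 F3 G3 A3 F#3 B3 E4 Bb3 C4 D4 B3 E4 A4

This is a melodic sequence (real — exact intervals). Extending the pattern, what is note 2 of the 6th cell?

The unit is 6 notes. Position-2 pitches of the 3 shown cells: D3, G3, C4.
Extending up a 4th: F4 → Bb4 → Eb5.

Eb5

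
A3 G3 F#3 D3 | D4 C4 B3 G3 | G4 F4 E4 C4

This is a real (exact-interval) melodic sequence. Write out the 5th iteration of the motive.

Taking 4-note groups, the heads are A3, D4, G4: the pattern moves up a 4th.
Continuing the starts: C5 → F5.
So cell 5 is F5 Eb5 D5 Bb4.

F5 Eb5 D5 Bb4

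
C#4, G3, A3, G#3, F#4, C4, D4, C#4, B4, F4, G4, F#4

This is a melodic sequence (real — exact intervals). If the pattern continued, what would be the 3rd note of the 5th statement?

Grouping in 4s, the 3rd note of each cell is A3, D4, G4.
Each moves up a 4th. Continuing: C5 → F5.

F5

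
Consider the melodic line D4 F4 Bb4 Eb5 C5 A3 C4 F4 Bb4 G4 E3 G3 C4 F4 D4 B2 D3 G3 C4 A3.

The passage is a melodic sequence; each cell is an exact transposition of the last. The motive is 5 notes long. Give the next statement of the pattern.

F#2 A2 D3 G3 E3

The 5-note cells begin on D4, A3, E3, B2 — each down a 4th from the last.
From F#2 the exact shape gives F#2 A2 D3 G3 E3.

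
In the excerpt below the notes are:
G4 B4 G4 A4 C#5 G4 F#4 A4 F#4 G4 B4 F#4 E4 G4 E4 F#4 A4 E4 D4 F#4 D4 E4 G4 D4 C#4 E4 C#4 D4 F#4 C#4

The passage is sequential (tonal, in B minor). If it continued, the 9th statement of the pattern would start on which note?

Taking 6-note groups, the heads are G4, F#4, E4, D4, C#4: the pattern moves down a 2nd.
Extending the heads down a 2nd: B3 → A3 → G3 → F#3.

F#3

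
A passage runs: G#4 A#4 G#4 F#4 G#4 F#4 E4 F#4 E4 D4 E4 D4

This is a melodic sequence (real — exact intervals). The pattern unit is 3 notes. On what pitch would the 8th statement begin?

The 3-note cells begin on G#4, F#4, E4, D4 — each down a 2nd from the last.
Extending the heads down a 2nd: C4 → Bb3 → Ab3 → Gb3.

Gb3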